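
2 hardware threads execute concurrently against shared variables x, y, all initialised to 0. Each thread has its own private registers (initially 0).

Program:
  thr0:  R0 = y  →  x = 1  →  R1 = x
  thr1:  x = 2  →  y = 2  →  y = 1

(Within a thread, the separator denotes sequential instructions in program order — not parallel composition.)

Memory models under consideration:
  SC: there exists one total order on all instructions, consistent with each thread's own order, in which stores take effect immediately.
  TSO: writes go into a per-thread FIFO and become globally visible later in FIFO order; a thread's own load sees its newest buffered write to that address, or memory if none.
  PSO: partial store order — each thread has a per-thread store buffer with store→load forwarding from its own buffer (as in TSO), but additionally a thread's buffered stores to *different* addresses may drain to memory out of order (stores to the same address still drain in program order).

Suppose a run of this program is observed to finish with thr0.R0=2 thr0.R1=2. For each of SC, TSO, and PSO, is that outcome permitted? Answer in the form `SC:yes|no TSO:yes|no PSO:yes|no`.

SC:no TSO:no PSO:yes

outcome vector order: (thr0.R0,thr0.R1)
SC: 4 outcomes — {01; 02; 11; 21}
TSO: 4 outcomes — {01; 02; 11; 21}
PSO: 6 outcomes — {01; 02; 11; 12; 21; 22}
target 22 ∈ {PSO}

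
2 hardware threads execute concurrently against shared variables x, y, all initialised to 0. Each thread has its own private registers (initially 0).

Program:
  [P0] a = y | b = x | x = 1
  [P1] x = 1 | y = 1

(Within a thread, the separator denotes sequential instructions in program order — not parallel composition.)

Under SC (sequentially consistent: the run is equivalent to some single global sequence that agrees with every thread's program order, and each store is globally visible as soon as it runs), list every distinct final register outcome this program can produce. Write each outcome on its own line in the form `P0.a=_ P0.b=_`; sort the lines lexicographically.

P0.a=0 P0.b=0
P0.a=0 P0.b=1
P0.a=1 P0.b=1

outcome vector order: (P0.a,P0.b)
|SC outcomes| = 3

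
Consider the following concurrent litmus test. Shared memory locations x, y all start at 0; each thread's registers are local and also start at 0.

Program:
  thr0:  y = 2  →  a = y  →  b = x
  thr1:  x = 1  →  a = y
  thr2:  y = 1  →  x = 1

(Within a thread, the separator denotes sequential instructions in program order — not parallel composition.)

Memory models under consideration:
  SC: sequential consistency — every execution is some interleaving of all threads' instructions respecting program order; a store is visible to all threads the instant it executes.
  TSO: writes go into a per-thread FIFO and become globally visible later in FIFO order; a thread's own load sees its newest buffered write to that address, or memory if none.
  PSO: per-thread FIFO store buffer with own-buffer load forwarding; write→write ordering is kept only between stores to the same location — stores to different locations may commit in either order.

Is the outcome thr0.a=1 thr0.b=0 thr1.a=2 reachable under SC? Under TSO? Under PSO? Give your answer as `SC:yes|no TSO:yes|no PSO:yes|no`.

SC:no TSO:yes PSO:yes

outcome vector order: (thr0.a,thr0.b,thr1.a)
SC: 9 outcomes — {(1,0,1); (1,1,0); (1,1,1); (1,1,2); (2,0,1); (2,0,2); (2,1,0); (2,1,1); (2,1,2)}
TSO: 12 outcomes — {(1,0,0); (1,0,1); (1,0,2); (1,1,0); (1,1,1); (1,1,2); (2,0,0); (2,0,1); (2,0,2); (2,1,0); (2,1,1); (2,1,2)}
PSO: 12 outcomes — {(1,0,0); (1,0,1); (1,0,2); (1,1,0); (1,1,1); (1,1,2); (2,0,0); (2,0,1); (2,0,2); (2,1,0); (2,1,1); (2,1,2)}
target (1,0,2) ∈ {TSO,PSO}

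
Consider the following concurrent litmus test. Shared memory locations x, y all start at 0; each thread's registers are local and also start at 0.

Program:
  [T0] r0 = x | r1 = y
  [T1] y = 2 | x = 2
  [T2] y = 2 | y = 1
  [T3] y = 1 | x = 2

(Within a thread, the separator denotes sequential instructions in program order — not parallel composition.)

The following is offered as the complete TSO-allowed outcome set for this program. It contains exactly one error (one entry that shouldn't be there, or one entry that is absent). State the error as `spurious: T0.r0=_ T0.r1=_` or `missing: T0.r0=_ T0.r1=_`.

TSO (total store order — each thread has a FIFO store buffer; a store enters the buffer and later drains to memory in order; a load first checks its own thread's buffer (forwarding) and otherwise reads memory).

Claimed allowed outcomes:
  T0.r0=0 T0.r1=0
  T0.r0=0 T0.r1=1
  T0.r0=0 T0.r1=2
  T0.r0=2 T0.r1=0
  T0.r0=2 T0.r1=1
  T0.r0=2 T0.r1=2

spurious: T0.r0=2 T0.r1=0

outcome vector order: (T0.r0,T0.r1)
TSO (5): 0/0, 0/1, 0/2, 2/1, 2/2
claimed∖TSO = {2/0}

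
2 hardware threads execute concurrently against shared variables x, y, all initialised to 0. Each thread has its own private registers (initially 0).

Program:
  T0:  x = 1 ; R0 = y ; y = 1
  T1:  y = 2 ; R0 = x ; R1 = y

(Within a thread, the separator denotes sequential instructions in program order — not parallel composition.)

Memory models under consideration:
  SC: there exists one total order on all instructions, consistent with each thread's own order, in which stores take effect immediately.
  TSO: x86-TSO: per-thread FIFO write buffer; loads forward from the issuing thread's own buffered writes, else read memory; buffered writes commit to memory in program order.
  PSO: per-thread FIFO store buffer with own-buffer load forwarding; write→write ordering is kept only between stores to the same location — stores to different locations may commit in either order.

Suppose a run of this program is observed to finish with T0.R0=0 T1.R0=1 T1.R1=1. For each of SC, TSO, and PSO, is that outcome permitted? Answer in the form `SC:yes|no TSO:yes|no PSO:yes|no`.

SC:yes TSO:yes PSO:yes

outcome vector order: (T0.R0,T1.R0,T1.R1)
[SC] allowed = {(0,1,1), (0,1,2), (2,0,1), (2,0,2), (2,1,1), (2,1,2)}
[TSO] allowed = {(0,0,1), (0,0,2), (0,1,1), (0,1,2), (2,0,1), (2,0,2), (2,1,1), (2,1,2)}
[PSO] allowed = {(0,0,1), (0,0,2), (0,1,1), (0,1,2), (2,0,1), (2,0,2), (2,1,1), (2,1,2)}
target (0,1,1) ∈ {SC,TSO,PSO}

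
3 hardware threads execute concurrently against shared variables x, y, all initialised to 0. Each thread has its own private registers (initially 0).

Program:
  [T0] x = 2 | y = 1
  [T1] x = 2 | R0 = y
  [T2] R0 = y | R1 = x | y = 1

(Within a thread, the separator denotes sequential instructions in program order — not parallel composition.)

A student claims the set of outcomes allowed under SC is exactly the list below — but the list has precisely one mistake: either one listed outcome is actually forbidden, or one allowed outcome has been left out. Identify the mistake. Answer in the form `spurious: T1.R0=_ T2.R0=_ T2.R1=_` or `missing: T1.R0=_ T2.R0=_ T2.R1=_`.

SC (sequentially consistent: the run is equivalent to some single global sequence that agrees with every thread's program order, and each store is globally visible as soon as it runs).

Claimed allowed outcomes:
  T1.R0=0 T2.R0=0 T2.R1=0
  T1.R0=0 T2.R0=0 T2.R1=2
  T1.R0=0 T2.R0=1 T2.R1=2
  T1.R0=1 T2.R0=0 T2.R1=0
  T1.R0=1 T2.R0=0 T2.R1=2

missing: T1.R0=1 T2.R0=1 T2.R1=2

outcome vector order: (T1.R0,T2.R0,T2.R1)
SC: 6 outcomes — {<0 0 0>; <0 0 2>; <0 1 2>; <1 0 0>; <1 0 2>; <1 1 2>}
SC∖claimed = {<1 1 2>}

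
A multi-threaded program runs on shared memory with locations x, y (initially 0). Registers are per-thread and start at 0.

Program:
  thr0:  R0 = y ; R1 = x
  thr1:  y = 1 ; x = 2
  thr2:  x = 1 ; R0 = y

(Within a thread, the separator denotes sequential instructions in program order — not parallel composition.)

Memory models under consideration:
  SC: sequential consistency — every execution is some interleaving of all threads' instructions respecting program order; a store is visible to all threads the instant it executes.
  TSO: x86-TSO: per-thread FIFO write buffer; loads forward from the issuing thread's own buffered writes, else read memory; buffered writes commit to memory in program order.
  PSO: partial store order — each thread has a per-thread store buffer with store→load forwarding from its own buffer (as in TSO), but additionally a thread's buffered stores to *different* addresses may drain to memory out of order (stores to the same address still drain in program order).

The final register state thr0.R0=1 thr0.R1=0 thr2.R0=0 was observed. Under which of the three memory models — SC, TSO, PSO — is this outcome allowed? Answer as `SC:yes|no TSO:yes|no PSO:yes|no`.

outcome vector order: (thr0.R0,thr0.R1,thr2.R0)
[SC] allowed = {000 001 010 011 020 021 101 110 111 120 121}
[TSO] allowed = {000 001 010 011 020 021 100 101 110 111 120 121}
[PSO] allowed = {000 001 010 011 020 021 100 101 110 111 120 121}
target 100 ∈ {TSO,PSO}

SC:no TSO:yes PSO:yes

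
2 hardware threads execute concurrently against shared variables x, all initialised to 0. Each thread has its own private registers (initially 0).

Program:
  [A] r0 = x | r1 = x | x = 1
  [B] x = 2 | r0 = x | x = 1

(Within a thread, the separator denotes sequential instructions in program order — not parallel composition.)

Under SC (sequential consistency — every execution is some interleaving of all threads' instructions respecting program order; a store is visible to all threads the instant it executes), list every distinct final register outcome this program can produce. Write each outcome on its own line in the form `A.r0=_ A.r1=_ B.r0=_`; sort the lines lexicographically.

A.r0=0 A.r1=0 B.r0=1
A.r0=0 A.r1=0 B.r0=2
A.r0=0 A.r1=1 B.r0=2
A.r0=0 A.r1=2 B.r0=1
A.r0=0 A.r1=2 B.r0=2
A.r0=1 A.r1=1 B.r0=2
A.r0=2 A.r1=1 B.r0=2
A.r0=2 A.r1=2 B.r0=1
A.r0=2 A.r1=2 B.r0=2

outcome vector order: (A.r0,A.r1,B.r0)
|SC outcomes| = 9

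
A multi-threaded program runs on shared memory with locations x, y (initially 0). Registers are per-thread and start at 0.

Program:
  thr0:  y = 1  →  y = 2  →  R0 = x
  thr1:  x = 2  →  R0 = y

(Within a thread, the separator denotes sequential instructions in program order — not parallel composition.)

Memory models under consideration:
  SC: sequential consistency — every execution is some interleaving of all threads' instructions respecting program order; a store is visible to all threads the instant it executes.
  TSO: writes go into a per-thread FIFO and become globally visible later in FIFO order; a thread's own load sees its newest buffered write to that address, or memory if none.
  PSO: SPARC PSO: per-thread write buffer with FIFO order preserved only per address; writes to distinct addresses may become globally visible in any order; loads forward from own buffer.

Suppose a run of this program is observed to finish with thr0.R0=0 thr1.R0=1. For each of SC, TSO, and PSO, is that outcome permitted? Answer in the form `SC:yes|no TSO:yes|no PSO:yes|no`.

outcome vector order: (thr0.R0,thr1.R0)
[SC] allowed = {(0,2); (2,0); (2,1); (2,2)}
[TSO] allowed = {(0,0); (0,1); (0,2); (2,0); (2,1); (2,2)}
[PSO] allowed = {(0,0); (0,1); (0,2); (2,0); (2,1); (2,2)}
target (0,1) ∈ {TSO,PSO}

SC:no TSO:yes PSO:yes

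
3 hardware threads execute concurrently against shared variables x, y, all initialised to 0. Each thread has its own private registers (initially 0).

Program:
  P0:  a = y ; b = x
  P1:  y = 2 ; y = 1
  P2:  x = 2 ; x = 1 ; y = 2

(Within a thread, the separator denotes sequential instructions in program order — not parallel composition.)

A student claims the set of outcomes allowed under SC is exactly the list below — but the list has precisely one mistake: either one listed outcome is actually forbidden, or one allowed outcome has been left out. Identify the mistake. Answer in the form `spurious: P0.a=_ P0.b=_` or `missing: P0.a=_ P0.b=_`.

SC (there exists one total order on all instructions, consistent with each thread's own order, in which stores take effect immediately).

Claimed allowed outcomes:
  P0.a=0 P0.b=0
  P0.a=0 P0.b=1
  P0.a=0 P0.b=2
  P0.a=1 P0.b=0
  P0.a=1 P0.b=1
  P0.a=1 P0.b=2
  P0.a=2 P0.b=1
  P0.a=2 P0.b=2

missing: P0.a=2 P0.b=0

outcome vector order: (P0.a,P0.b)
SC: 9 outcomes — {(0,0); (0,1); (0,2); (1,0); (1,1); (1,2); (2,0); (2,1); (2,2)}
SC∖claimed = {(2,0)}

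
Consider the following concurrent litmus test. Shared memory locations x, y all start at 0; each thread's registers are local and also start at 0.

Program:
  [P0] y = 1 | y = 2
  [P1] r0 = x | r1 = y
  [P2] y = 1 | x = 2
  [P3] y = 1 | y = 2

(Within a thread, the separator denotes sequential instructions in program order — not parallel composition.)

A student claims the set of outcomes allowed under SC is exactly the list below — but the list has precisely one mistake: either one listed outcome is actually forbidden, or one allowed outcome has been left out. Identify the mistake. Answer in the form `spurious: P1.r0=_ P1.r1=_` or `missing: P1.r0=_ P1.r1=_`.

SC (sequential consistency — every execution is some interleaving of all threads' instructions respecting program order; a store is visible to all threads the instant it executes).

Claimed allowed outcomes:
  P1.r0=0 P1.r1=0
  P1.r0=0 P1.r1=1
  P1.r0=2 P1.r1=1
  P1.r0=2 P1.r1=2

outcome vector order: (P1.r0,P1.r1)
SC (5): (0,0), (0,1), (0,2), (2,1), (2,2)
SC∖claimed = {(0,2)}

missing: P1.r0=0 P1.r1=2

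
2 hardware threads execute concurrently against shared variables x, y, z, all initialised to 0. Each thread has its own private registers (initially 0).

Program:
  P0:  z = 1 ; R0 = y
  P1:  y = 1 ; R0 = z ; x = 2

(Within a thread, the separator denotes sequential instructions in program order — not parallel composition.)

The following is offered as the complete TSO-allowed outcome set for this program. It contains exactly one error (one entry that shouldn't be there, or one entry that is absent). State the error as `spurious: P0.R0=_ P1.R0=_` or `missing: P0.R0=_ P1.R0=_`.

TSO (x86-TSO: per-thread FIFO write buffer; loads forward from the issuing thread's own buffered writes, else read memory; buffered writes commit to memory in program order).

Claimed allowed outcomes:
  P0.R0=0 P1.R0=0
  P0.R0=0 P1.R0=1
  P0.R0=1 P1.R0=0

missing: P0.R0=1 P1.R0=1

outcome vector order: (P0.R0,P1.R0)
[TSO] allowed = {0/0; 0/1; 1/0; 1/1}
TSO∖claimed = {1/1}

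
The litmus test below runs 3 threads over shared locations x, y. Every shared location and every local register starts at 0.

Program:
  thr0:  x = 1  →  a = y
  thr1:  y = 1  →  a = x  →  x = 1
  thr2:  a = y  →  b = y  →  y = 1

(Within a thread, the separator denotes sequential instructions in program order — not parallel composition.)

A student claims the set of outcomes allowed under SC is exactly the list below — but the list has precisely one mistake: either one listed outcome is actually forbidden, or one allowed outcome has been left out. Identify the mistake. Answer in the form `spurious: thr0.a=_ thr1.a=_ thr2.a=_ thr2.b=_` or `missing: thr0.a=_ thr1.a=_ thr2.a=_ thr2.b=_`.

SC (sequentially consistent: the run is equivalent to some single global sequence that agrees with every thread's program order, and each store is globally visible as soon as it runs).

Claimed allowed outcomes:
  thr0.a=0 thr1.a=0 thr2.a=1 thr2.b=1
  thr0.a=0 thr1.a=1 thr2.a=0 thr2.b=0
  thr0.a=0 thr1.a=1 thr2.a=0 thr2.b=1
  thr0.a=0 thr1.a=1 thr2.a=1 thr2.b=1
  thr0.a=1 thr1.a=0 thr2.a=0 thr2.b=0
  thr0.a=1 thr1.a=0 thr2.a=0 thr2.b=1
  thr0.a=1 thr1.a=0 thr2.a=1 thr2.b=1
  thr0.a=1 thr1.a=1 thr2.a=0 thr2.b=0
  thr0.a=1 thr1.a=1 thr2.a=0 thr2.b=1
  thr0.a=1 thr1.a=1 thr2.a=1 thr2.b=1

outcome vector order: (thr0.a,thr1.a,thr2.a,thr2.b)
SC (9): <0 1 0 0> <0 1 0 1> <0 1 1 1> <1 0 0 0> <1 0 0 1> <1 0 1 1> <1 1 0 0> <1 1 0 1> <1 1 1 1>
claimed∖SC = {<0 0 1 1>}

spurious: thr0.a=0 thr1.a=0 thr2.a=1 thr2.b=1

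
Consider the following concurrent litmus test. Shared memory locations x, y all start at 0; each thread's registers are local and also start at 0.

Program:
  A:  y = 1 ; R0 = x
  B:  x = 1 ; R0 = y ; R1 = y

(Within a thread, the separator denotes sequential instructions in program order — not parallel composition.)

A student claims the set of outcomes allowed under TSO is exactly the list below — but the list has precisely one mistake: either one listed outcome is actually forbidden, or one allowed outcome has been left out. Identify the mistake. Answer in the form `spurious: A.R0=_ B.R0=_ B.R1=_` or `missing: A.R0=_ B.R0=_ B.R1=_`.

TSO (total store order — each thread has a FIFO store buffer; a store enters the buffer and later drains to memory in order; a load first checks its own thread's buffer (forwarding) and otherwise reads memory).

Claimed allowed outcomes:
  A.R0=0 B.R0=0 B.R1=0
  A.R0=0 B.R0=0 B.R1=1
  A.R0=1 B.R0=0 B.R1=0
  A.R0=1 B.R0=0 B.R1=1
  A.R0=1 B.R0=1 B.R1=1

outcome vector order: (A.R0,B.R0,B.R1)
[TSO] allowed = {<0 0 0>, <0 0 1>, <0 1 1>, <1 0 0>, <1 0 1>, <1 1 1>}
TSO∖claimed = {<0 1 1>}

missing: A.R0=0 B.R0=1 B.R1=1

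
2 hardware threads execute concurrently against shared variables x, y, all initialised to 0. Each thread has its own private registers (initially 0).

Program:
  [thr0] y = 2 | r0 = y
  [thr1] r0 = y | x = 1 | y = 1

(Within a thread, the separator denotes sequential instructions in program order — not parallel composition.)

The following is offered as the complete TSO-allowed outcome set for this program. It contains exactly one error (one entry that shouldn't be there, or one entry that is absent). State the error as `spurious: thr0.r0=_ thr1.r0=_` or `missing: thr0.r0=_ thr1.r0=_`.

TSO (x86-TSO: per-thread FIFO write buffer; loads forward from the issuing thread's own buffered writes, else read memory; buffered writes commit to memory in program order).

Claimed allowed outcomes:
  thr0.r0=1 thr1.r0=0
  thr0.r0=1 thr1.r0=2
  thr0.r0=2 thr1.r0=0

missing: thr0.r0=2 thr1.r0=2

outcome vector order: (thr0.r0,thr1.r0)
[TSO] allowed = {1/0, 1/2, 2/0, 2/2}
TSO∖claimed = {2/2}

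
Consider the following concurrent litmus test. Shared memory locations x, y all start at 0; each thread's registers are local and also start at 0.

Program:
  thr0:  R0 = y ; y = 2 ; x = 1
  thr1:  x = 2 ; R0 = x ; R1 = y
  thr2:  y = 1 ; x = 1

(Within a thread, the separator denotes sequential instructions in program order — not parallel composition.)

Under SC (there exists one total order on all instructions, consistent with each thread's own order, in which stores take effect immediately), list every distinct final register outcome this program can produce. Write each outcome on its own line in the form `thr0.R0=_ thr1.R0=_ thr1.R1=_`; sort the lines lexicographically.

outcome vector order: (thr0.R0,thr1.R0,thr1.R1)
|SC outcomes| = 10

thr0.R0=0 thr1.R0=1 thr1.R1=1
thr0.R0=0 thr1.R0=1 thr1.R1=2
thr0.R0=0 thr1.R0=2 thr1.R1=0
thr0.R0=0 thr1.R0=2 thr1.R1=1
thr0.R0=0 thr1.R0=2 thr1.R1=2
thr0.R0=1 thr1.R0=1 thr1.R1=1
thr0.R0=1 thr1.R0=1 thr1.R1=2
thr0.R0=1 thr1.R0=2 thr1.R1=0
thr0.R0=1 thr1.R0=2 thr1.R1=1
thr0.R0=1 thr1.R0=2 thr1.R1=2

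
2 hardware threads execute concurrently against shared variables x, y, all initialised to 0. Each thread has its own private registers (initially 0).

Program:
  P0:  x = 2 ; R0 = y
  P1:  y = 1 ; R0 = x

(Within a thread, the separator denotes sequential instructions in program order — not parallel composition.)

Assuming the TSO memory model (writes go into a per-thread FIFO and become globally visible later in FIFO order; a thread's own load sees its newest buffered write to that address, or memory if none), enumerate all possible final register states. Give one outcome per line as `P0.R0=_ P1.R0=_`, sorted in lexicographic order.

P0.R0=0 P1.R0=0
P0.R0=0 P1.R0=2
P0.R0=1 P1.R0=0
P0.R0=1 P1.R0=2

outcome vector order: (P0.R0,P1.R0)
|TSO outcomes| = 4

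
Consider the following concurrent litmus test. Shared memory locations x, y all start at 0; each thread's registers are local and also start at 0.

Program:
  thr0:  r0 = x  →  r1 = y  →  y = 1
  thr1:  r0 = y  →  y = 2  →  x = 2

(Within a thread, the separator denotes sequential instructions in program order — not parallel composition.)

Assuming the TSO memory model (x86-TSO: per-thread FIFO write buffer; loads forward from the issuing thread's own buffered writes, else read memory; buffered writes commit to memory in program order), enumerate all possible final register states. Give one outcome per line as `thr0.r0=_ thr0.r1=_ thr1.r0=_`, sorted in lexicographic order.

outcome vector order: (thr0.r0,thr0.r1,thr1.r0)
|TSO outcomes| = 4

thr0.r0=0 thr0.r1=0 thr1.r0=0
thr0.r0=0 thr0.r1=0 thr1.r0=1
thr0.r0=0 thr0.r1=2 thr1.r0=0
thr0.r0=2 thr0.r1=2 thr1.r0=0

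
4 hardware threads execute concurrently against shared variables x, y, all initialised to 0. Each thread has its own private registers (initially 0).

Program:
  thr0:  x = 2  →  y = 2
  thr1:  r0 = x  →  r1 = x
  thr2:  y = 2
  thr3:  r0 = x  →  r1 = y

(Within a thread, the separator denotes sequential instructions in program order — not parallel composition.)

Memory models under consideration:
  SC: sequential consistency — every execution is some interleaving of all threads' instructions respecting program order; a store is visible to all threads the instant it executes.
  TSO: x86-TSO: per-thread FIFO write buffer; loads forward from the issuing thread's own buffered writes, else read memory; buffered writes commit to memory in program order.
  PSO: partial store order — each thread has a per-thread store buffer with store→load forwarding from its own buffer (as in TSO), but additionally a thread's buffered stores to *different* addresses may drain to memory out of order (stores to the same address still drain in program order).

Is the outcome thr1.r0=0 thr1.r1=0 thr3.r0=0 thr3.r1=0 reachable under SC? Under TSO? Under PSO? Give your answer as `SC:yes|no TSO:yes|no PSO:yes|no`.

SC:yes TSO:yes PSO:yes

outcome vector order: (thr1.r0,thr1.r1,thr3.r0,thr3.r1)
SC (12): 0/0/0/0 0/0/0/2 0/0/2/0 0/0/2/2 0/2/0/0 0/2/0/2 0/2/2/0 0/2/2/2 2/2/0/0 2/2/0/2 2/2/2/0 2/2/2/2
TSO (12): 0/0/0/0 0/0/0/2 0/0/2/0 0/0/2/2 0/2/0/0 0/2/0/2 0/2/2/0 0/2/2/2 2/2/0/0 2/2/0/2 2/2/2/0 2/2/2/2
PSO (12): 0/0/0/0 0/0/0/2 0/0/2/0 0/0/2/2 0/2/0/0 0/2/0/2 0/2/2/0 0/2/2/2 2/2/0/0 2/2/0/2 2/2/2/0 2/2/2/2
target 0/0/0/0 ∈ {SC,TSO,PSO}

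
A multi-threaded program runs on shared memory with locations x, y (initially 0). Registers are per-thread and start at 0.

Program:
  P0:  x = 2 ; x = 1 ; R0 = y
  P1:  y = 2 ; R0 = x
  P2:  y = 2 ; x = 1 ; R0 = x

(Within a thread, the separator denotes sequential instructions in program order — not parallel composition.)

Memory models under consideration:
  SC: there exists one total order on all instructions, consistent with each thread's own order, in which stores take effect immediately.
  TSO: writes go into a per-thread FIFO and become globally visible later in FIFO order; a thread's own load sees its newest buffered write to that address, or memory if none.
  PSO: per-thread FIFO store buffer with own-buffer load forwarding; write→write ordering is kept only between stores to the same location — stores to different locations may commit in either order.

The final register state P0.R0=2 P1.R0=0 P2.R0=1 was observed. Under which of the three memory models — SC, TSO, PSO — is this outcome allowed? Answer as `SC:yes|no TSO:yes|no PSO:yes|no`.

SC:yes TSO:yes PSO:yes

outcome vector order: (P0.R0,P1.R0,P2.R0)
SC: 7 outcomes — {0/1/1, 2/0/1, 2/0/2, 2/1/1, 2/1/2, 2/2/1, 2/2/2}
TSO: 12 outcomes — {0/0/1, 0/0/2, 0/1/1, 0/1/2, 0/2/1, 0/2/2, 2/0/1, 2/0/2, 2/1/1, 2/1/2, 2/2/1, 2/2/2}
PSO: 12 outcomes — {0/0/1, 0/0/2, 0/1/1, 0/1/2, 0/2/1, 0/2/2, 2/0/1, 2/0/2, 2/1/1, 2/1/2, 2/2/1, 2/2/2}
target 2/0/1 ∈ {SC,TSO,PSO}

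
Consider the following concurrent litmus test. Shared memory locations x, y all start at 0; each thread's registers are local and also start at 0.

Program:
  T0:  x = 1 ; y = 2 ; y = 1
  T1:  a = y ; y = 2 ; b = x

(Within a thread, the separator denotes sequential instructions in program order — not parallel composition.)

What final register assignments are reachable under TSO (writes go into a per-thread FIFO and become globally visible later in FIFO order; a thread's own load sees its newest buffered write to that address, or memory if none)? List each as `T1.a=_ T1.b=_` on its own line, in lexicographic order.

outcome vector order: (T1.a,T1.b)
|TSO outcomes| = 4

T1.a=0 T1.b=0
T1.a=0 T1.b=1
T1.a=1 T1.b=1
T1.a=2 T1.b=1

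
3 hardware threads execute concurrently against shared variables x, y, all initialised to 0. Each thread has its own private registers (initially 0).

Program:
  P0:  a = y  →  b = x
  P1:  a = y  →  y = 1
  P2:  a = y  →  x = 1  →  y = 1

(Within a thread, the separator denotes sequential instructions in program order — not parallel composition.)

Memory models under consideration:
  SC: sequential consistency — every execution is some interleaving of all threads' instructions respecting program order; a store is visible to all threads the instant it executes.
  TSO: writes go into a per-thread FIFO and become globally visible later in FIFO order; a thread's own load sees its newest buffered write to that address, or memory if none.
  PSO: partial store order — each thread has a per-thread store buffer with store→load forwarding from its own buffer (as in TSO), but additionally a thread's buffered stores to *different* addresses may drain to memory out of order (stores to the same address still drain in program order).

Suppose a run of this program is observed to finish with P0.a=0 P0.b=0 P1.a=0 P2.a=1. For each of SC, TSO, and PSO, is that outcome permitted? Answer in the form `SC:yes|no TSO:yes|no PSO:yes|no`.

SC:yes TSO:yes PSO:yes

outcome vector order: (P0.a,P0.b,P1.a,P2.a)
SC: 11 outcomes — {<0 0 0 0>; <0 0 0 1>; <0 0 1 0>; <0 1 0 0>; <0 1 0 1>; <0 1 1 0>; <1 0 0 0>; <1 0 0 1>; <1 1 0 0>; <1 1 0 1>; <1 1 1 0>}
TSO: 11 outcomes — {<0 0 0 0>; <0 0 0 1>; <0 0 1 0>; <0 1 0 0>; <0 1 0 1>; <0 1 1 0>; <1 0 0 0>; <1 0 0 1>; <1 1 0 0>; <1 1 0 1>; <1 1 1 0>}
PSO: 12 outcomes — {<0 0 0 0>; <0 0 0 1>; <0 0 1 0>; <0 1 0 0>; <0 1 0 1>; <0 1 1 0>; <1 0 0 0>; <1 0 0 1>; <1 0 1 0>; <1 1 0 0>; <1 1 0 1>; <1 1 1 0>}
target <0 0 0 1> ∈ {SC,TSO,PSO}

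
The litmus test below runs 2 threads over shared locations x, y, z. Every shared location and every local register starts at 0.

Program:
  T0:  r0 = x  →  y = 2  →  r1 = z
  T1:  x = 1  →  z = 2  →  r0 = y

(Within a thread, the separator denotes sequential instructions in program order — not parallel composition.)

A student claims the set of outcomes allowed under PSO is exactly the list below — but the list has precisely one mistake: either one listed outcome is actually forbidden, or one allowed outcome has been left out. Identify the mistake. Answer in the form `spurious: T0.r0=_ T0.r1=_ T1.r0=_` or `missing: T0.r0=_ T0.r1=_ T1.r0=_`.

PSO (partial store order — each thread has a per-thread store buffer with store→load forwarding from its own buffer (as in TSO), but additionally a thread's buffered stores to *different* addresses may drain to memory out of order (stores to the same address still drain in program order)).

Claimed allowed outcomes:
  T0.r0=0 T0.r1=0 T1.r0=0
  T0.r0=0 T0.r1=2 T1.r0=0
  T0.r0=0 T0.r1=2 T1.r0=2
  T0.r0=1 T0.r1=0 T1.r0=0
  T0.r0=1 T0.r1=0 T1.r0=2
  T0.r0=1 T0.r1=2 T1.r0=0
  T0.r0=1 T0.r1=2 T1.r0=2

outcome vector order: (T0.r0,T0.r1,T1.r0)
[PSO] allowed = {(0,0,0); (0,0,2); (0,2,0); (0,2,2); (1,0,0); (1,0,2); (1,2,0); (1,2,2)}
PSO∖claimed = {(0,0,2)}

missing: T0.r0=0 T0.r1=0 T1.r0=2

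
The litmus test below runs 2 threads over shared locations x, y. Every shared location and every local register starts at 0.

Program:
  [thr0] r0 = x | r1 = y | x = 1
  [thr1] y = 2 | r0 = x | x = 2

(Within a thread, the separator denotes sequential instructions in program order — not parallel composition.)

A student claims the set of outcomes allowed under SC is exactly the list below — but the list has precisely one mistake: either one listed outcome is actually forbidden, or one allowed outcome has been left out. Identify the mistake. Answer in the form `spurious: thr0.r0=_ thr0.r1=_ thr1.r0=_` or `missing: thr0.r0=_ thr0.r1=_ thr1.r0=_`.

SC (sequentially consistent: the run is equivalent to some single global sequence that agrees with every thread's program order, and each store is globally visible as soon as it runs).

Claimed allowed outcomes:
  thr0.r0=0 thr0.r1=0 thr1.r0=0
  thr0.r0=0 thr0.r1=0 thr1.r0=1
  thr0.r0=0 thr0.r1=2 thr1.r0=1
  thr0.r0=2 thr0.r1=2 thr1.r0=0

missing: thr0.r0=0 thr0.r1=2 thr1.r0=0

outcome vector order: (thr0.r0,thr0.r1,thr1.r0)
under SC → 0/0/0, 0/0/1, 0/2/0, 0/2/1, 2/2/0
SC∖claimed = {0/2/0}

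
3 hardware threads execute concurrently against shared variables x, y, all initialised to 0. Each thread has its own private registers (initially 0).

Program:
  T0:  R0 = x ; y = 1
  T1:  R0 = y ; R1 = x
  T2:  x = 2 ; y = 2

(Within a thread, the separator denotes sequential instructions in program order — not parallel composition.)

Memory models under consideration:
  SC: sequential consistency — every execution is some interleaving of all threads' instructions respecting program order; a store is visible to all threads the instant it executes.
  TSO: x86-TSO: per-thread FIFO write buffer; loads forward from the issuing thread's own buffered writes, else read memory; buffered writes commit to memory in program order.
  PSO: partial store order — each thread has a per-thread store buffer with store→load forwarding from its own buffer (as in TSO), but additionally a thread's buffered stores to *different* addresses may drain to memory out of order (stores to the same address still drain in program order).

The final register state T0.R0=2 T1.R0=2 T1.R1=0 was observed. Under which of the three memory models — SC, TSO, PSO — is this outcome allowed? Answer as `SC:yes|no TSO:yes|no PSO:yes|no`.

SC:no TSO:no PSO:yes

outcome vector order: (T0.R0,T1.R0,T1.R1)
[SC] allowed = {<0 0 0>, <0 0 2>, <0 1 0>, <0 1 2>, <0 2 2>, <2 0 0>, <2 0 2>, <2 1 2>, <2 2 2>}
[TSO] allowed = {<0 0 0>, <0 0 2>, <0 1 0>, <0 1 2>, <0 2 2>, <2 0 0>, <2 0 2>, <2 1 2>, <2 2 2>}
[PSO] allowed = {<0 0 0>, <0 0 2>, <0 1 0>, <0 1 2>, <0 2 0>, <0 2 2>, <2 0 0>, <2 0 2>, <2 1 2>, <2 2 0>, <2 2 2>}
target <2 2 0> ∈ {PSO}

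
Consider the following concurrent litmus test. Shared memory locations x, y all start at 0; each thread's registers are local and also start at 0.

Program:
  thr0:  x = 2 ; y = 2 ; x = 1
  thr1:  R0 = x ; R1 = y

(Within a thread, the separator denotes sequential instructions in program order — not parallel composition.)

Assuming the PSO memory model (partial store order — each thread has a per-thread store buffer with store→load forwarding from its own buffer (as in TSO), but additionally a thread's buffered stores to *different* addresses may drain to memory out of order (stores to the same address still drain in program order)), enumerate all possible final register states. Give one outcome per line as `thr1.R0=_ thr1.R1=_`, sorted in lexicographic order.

outcome vector order: (thr1.R0,thr1.R1)
|PSO outcomes| = 6

thr1.R0=0 thr1.R1=0
thr1.R0=0 thr1.R1=2
thr1.R0=1 thr1.R1=0
thr1.R0=1 thr1.R1=2
thr1.R0=2 thr1.R1=0
thr1.R0=2 thr1.R1=2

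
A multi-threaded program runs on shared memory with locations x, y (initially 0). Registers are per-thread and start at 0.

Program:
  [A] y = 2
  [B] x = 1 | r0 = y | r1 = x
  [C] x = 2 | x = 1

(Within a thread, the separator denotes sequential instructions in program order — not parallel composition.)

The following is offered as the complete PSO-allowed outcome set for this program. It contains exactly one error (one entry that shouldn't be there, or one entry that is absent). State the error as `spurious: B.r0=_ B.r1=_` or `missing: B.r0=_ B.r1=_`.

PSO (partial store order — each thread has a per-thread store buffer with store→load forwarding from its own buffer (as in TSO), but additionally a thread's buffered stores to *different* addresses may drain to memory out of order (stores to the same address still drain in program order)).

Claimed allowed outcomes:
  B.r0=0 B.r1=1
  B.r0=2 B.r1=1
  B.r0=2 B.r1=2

missing: B.r0=0 B.r1=2

outcome vector order: (B.r0,B.r1)
PSO: 4 outcomes — {(0,1) (0,2) (2,1) (2,2)}
PSO∖claimed = {(0,2)}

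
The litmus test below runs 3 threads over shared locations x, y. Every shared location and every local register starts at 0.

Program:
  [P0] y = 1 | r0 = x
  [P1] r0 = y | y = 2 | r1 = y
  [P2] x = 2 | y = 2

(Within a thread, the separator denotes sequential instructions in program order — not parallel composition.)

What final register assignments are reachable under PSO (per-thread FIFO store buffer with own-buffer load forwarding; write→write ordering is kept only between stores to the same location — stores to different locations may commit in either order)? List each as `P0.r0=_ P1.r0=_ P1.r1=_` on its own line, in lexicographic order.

P0.r0=0 P1.r0=0 P1.r1=1
P0.r0=0 P1.r0=0 P1.r1=2
P0.r0=0 P1.r0=1 P1.r1=2
P0.r0=0 P1.r0=2 P1.r1=1
P0.r0=0 P1.r0=2 P1.r1=2
P0.r0=2 P1.r0=0 P1.r1=1
P0.r0=2 P1.r0=0 P1.r1=2
P0.r0=2 P1.r0=1 P1.r1=2
P0.r0=2 P1.r0=2 P1.r1=1
P0.r0=2 P1.r0=2 P1.r1=2

outcome vector order: (P0.r0,P1.r0,P1.r1)
|PSO outcomes| = 10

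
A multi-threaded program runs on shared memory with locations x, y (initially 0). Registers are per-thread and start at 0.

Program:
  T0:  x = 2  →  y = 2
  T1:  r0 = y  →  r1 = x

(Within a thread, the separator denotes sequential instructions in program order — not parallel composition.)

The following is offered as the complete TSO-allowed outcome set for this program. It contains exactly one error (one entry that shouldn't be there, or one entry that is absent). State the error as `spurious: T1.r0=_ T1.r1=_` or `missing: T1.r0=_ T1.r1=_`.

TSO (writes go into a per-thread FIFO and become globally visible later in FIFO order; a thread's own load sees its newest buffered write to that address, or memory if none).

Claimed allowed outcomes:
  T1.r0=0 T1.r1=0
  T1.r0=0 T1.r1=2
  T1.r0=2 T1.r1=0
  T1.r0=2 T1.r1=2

outcome vector order: (T1.r0,T1.r1)
TSO (3): (0,0), (0,2), (2,2)
claimed∖TSO = {(2,0)}

spurious: T1.r0=2 T1.r1=0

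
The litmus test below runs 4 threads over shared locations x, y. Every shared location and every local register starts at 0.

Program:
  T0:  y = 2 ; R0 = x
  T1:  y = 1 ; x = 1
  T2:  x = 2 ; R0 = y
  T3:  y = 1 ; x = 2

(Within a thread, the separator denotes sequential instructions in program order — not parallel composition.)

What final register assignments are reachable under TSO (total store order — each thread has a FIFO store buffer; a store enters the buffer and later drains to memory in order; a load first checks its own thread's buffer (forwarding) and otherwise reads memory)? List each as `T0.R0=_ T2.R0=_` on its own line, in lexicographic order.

outcome vector order: (T0.R0,T2.R0)
|TSO outcomes| = 9

T0.R0=0 T2.R0=0
T0.R0=0 T2.R0=1
T0.R0=0 T2.R0=2
T0.R0=1 T2.R0=0
T0.R0=1 T2.R0=1
T0.R0=1 T2.R0=2
T0.R0=2 T2.R0=0
T0.R0=2 T2.R0=1
T0.R0=2 T2.R0=2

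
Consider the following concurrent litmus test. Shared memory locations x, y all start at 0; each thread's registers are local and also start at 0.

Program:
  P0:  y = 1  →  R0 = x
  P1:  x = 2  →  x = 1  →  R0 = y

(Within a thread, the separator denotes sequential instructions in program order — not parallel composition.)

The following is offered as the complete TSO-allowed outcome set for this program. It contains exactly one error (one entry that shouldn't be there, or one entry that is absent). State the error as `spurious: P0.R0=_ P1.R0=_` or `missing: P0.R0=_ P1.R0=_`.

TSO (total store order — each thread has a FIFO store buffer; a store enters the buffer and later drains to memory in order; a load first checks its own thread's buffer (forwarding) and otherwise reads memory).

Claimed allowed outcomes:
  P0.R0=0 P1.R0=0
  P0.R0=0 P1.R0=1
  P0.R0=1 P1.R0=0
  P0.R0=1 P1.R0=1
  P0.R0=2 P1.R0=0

outcome vector order: (P0.R0,P1.R0)
under TSO → 00; 01; 10; 11; 20; 21
TSO∖claimed = {21}

missing: P0.R0=2 P1.R0=1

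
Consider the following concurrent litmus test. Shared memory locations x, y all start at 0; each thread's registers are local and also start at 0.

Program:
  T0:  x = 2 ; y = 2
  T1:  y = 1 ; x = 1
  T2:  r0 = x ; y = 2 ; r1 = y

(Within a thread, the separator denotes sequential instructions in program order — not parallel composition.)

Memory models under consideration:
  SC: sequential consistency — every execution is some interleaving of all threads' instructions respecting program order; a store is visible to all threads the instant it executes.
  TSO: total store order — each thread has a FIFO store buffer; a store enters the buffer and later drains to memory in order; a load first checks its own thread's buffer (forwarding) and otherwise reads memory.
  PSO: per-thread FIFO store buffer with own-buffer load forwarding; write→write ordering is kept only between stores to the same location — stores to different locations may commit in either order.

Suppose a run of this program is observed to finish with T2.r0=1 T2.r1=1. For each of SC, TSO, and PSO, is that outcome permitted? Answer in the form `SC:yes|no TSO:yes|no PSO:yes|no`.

outcome vector order: (T2.r0,T2.r1)
[SC] allowed = {(0,1), (0,2), (1,2), (2,1), (2,2)}
[TSO] allowed = {(0,1), (0,2), (1,2), (2,1), (2,2)}
[PSO] allowed = {(0,1), (0,2), (1,1), (1,2), (2,1), (2,2)}
target (1,1) ∈ {PSO}

SC:no TSO:no PSO:yes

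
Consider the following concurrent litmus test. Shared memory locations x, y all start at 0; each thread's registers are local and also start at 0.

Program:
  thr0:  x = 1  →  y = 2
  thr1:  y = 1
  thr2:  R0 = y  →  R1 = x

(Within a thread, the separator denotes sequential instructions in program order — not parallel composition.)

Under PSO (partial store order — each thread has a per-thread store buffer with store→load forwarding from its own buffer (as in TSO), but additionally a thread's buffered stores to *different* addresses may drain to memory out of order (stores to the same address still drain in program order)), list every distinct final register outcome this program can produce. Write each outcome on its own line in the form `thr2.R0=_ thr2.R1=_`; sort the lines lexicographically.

outcome vector order: (thr2.R0,thr2.R1)
|PSO outcomes| = 6

thr2.R0=0 thr2.R1=0
thr2.R0=0 thr2.R1=1
thr2.R0=1 thr2.R1=0
thr2.R0=1 thr2.R1=1
thr2.R0=2 thr2.R1=0
thr2.R0=2 thr2.R1=1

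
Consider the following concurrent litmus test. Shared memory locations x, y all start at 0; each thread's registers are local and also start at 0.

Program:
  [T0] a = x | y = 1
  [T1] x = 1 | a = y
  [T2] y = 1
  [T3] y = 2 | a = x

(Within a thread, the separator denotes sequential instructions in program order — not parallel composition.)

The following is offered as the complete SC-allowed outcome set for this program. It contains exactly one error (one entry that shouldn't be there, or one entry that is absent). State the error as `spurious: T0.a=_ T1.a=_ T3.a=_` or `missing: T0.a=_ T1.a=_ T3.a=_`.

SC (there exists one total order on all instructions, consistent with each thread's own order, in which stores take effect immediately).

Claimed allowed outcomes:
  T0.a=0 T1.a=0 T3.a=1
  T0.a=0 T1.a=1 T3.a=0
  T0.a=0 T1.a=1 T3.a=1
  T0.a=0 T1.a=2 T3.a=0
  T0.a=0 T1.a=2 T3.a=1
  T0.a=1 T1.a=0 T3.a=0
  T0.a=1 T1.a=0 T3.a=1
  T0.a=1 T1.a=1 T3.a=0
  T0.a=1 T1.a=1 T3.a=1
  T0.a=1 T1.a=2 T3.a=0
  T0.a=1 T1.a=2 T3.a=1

outcome vector order: (T0.a,T1.a,T3.a)
under SC → 001 010 011 020 021 101 110 111 120 121
claimed∖SC = {100}

spurious: T0.a=1 T1.a=0 T3.a=0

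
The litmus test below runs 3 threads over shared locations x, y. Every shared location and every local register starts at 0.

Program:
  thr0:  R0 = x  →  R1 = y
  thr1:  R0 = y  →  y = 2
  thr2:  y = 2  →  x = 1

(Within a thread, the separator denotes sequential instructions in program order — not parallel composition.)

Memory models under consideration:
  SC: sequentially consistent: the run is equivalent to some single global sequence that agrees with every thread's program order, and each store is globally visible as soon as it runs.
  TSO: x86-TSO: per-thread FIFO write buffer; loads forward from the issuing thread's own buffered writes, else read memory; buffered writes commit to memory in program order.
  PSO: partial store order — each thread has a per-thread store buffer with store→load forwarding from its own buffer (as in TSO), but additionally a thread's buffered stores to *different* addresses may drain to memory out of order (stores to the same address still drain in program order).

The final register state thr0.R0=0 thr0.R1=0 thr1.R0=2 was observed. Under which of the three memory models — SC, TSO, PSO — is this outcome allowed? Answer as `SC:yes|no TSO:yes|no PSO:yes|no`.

outcome vector order: (thr0.R0,thr0.R1,thr1.R0)
SC (6): (0,0,0) (0,0,2) (0,2,0) (0,2,2) (1,2,0) (1,2,2)
TSO (6): (0,0,0) (0,0,2) (0,2,0) (0,2,2) (1,2,0) (1,2,2)
PSO (8): (0,0,0) (0,0,2) (0,2,0) (0,2,2) (1,0,0) (1,0,2) (1,2,0) (1,2,2)
target (0,0,2) ∈ {SC,TSO,PSO}

SC:yes TSO:yes PSO:yes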